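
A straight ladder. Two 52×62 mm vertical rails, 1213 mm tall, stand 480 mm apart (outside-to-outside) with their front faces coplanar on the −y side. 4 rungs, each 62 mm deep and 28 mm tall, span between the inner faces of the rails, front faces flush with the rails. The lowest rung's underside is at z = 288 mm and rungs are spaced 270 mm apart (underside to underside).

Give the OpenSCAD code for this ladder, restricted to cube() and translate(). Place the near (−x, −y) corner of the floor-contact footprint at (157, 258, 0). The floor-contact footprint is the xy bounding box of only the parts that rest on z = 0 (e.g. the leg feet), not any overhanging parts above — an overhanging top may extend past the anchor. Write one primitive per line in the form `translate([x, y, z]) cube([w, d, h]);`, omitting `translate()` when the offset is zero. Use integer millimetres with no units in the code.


translate([157, 258, 0]) cube([52, 62, 1213]);
translate([585, 258, 0]) cube([52, 62, 1213]);
translate([209, 258, 288]) cube([376, 62, 28]);
translate([209, 258, 558]) cube([376, 62, 28]);
translate([209, 258, 828]) cube([376, 62, 28]);
translate([209, 258, 1098]) cube([376, 62, 28]);


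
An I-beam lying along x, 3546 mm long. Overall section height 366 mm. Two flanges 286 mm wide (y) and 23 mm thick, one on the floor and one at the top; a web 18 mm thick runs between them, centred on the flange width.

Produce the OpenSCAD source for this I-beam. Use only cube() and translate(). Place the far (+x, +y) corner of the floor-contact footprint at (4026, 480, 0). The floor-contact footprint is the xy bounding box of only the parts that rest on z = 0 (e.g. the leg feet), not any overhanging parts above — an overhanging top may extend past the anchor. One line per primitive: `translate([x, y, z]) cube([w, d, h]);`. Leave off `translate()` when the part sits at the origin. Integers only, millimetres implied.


translate([480, 194, 0]) cube([3546, 286, 23]);
translate([480, 328, 23]) cube([3546, 18, 320]);
translate([480, 194, 343]) cube([3546, 286, 23]);


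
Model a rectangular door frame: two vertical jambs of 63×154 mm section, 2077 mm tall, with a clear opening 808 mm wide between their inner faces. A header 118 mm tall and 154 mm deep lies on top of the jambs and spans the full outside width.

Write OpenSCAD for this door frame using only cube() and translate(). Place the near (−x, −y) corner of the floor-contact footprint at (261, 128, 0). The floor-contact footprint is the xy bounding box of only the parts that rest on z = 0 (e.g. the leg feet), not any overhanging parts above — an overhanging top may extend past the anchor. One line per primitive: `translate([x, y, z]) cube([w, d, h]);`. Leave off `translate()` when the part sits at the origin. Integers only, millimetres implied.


translate([261, 128, 0]) cube([63, 154, 2077]);
translate([1132, 128, 0]) cube([63, 154, 2077]);
translate([261, 128, 2077]) cube([934, 154, 118]);


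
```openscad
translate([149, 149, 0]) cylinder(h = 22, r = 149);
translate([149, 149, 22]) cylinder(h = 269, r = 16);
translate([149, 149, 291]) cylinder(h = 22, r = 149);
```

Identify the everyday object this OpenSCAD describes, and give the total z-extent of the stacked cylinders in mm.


A spool. The overall height is 313 mm.

Three coaxial cylinders, large–small–large — a spool. Two 22 mm flanges and a 269 mm core give 22 + 269 + 22 = 313 mm.


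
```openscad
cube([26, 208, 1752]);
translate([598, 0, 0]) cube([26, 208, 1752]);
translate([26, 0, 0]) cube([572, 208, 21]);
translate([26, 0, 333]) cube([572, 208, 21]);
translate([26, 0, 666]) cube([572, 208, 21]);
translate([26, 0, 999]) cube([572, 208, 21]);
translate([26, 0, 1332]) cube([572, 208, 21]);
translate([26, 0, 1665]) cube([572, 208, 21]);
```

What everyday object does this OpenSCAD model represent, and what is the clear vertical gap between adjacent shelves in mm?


A bookshelf. The clear shelf gap is 312 mm.

Two tall side panels with 6 horizontal boards between them — a bookshelf. The first two shelf undersides are at z = 0 and z = 333; with shelf thickness 21, the clear gap is 333 − 0 − 21 = 312 mm.


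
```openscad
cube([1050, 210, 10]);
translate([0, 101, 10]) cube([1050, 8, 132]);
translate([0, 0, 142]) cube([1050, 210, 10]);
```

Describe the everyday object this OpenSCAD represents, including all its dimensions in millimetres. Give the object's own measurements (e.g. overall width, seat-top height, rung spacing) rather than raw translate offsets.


An I-beam lying along x, 1050 mm long. Overall section height 152 mm. Two flanges 210 mm wide (y) and 10 mm thick, one on the floor and one at the top; a web 8 mm thick runs between them, centred on the flange width.


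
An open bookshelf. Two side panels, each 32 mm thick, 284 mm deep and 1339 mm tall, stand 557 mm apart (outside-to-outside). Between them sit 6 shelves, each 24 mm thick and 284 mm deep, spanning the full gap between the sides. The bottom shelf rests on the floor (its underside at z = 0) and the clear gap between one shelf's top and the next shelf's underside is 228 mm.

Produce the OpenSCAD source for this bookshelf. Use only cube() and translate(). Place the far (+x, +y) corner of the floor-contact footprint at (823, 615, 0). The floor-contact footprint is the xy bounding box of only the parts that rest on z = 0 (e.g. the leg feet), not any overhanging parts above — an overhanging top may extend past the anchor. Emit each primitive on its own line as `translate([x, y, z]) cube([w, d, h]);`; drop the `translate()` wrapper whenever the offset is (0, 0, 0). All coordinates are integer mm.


translate([266, 331, 0]) cube([32, 284, 1339]);
translate([791, 331, 0]) cube([32, 284, 1339]);
translate([298, 331, 0]) cube([493, 284, 24]);
translate([298, 331, 252]) cube([493, 284, 24]);
translate([298, 331, 504]) cube([493, 284, 24]);
translate([298, 331, 756]) cube([493, 284, 24]);
translate([298, 331, 1008]) cube([493, 284, 24]);
translate([298, 331, 1260]) cube([493, 284, 24]);


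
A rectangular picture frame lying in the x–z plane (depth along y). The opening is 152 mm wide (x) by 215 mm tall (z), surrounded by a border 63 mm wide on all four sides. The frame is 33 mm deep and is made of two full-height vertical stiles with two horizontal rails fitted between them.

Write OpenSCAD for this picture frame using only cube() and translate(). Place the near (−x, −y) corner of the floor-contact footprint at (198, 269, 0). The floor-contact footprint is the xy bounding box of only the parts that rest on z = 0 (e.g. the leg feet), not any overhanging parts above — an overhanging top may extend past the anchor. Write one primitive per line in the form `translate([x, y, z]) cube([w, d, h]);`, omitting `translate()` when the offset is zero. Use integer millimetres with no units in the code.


translate([198, 269, 0]) cube([63, 33, 341]);
translate([413, 269, 0]) cube([63, 33, 341]);
translate([261, 269, 0]) cube([152, 33, 63]);
translate([261, 269, 278]) cube([152, 33, 63]);


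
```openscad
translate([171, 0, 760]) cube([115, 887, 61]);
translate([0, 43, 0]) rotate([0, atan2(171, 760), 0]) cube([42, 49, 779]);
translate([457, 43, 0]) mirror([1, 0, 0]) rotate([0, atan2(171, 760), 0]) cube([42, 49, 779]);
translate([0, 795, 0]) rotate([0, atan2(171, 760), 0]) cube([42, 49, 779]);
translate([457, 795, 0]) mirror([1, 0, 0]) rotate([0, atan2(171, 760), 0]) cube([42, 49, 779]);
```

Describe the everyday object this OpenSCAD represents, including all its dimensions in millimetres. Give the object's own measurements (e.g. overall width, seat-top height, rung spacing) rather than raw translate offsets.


A sawhorse. A 115×887×61 mm beam (x, y, z) sits on two A-frame leg pairs. Each pair is two raked legs of 42×49 mm section (49 mm along y) splaying symmetrically in x. Each leg rises 760 mm vertically over 171 mm of horizontal reach and is 779 mm long along its own axis. Every leg's outer bottom edge rests on the floor and its outer top edge meets a bottom edge of the beam — the left legs (tilting toward +x) meet the beam's −x bottom edge, the right legs (their mirror images, tilting toward −x) meet its +x bottom edge — so the leg tops tuck under the beam, the beam's underside is 760 mm above the floor, and the feet are 457 mm apart outside-to-outside with the beam centred between them. The two leg pairs are set in 43 mm from either end of the beam.


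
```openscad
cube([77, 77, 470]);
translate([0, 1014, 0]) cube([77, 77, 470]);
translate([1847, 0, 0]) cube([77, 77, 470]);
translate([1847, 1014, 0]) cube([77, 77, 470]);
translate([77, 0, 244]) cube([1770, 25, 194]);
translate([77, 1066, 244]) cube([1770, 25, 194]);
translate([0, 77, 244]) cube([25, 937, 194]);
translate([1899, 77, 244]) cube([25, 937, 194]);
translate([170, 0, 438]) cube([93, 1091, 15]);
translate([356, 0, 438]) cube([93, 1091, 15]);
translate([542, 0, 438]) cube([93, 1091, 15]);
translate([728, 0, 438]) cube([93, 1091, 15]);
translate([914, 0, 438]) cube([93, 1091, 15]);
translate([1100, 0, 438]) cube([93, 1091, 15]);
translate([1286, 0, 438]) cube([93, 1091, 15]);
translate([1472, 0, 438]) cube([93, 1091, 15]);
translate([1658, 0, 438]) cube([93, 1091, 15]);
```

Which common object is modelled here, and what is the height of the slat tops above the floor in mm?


A bed frame. The slat-top height is 453 mm.

Four posts, four rails, and a row of slats — a bed frame. Slats sit on the rails at z = 244 + 194 = 438; with slat thickness 15, the top is 453 mm.


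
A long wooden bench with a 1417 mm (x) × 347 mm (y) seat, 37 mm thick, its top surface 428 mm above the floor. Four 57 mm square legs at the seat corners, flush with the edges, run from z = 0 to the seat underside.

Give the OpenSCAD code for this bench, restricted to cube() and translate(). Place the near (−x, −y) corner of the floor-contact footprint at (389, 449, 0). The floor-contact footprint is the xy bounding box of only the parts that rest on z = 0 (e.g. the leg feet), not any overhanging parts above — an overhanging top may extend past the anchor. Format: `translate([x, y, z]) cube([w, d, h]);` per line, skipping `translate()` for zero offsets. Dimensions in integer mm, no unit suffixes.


translate([389, 449, 391]) cube([1417, 347, 37]);
translate([389, 449, 0]) cube([57, 57, 391]);
translate([389, 739, 0]) cube([57, 57, 391]);
translate([1749, 449, 0]) cube([57, 57, 391]);
translate([1749, 739, 0]) cube([57, 57, 391]);


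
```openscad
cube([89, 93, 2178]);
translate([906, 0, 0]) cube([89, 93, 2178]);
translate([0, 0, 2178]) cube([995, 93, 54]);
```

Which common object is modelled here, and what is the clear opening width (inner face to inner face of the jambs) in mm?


A door frame. The clear opening width is 817 mm.

Two 2178 mm tall posts with a header on top — a door frame. The left jamb is 89 mm wide at x = 0; the right jamb starts at x = 906. The clear opening is 906 − 89 = 817 mm.


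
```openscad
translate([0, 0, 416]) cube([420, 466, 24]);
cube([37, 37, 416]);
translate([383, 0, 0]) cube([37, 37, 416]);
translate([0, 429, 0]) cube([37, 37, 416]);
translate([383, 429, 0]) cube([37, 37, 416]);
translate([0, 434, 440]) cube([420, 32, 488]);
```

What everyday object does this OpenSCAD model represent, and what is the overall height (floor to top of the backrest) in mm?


A chair. The overall height is 928 mm.

A slab on four corner posts with a tall panel at the back — a chair. The seat slab sits at z = 416 with thickness 24, and the 488 mm backrest starts at the seat top, so the overall height is 416 + 24 + 488 = 928 mm.


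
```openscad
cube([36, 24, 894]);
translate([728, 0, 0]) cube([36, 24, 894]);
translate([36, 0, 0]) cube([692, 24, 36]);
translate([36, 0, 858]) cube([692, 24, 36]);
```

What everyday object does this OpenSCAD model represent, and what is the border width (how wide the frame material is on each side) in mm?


A picture frame. The border width is 36 mm.

Four thin pieces enclosing a rectangular opening — a picture frame. The two full-height stiles are 894 mm tall; the top rail sits at z = 858 and is 36 mm tall, so the border above the opening is 894 − 858 = 36 mm, matching the stile x-width.


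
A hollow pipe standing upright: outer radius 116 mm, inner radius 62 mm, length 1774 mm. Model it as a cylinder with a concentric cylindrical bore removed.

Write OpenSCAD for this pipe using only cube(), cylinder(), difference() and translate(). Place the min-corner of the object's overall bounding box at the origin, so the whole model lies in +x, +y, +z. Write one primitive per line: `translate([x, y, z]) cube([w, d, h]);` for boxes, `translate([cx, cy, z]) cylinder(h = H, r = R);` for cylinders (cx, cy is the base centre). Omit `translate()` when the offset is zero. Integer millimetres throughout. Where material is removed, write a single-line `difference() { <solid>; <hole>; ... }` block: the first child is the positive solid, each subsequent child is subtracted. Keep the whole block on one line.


difference() { translate([116, 116, 0]) cylinder(h = 1774, r = 116); translate([116, 116, 0]) cylinder(h = 1774, r = 62); }


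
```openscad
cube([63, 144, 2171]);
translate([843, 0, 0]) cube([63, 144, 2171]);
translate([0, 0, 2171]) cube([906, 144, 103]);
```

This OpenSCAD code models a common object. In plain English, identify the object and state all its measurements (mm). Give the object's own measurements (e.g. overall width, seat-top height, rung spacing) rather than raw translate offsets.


A door frame. The clear opening is 780 mm wide and 2171 mm high. Two 63 mm wide jambs, 144 mm deep, stand either side of the opening from the floor to the top of the opening. A 103 mm thick head sits across the top of both jambs, spanning the full outside width of the frame.


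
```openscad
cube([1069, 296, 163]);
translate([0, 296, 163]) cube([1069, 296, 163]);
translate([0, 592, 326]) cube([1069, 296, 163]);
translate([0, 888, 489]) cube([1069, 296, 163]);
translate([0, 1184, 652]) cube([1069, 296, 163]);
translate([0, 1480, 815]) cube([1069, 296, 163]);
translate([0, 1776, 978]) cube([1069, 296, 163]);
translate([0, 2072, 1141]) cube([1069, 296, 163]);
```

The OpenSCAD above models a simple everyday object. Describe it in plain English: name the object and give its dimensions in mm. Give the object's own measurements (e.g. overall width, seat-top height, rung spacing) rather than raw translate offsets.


A straight staircase of 8 solid steps. Each step is 1069 mm wide (x), 296 mm deep (y, the going) and 163 mm tall (the rise). The first step rests on the floor; each subsequent step sits one going further in +y and one rise higher in +z, directly behind and above the previous step with no overlap.


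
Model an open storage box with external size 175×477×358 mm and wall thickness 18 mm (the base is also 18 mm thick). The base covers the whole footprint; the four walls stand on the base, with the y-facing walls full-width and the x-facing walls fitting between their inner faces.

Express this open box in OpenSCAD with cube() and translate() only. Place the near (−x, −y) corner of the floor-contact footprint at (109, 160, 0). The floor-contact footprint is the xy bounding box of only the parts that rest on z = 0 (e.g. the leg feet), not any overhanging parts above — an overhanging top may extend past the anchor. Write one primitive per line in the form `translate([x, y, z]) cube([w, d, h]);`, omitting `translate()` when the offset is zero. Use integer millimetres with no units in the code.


translate([109, 160, 0]) cube([175, 477, 18]);
translate([109, 160, 18]) cube([175, 18, 340]);
translate([109, 619, 18]) cube([175, 18, 340]);
translate([109, 178, 18]) cube([18, 441, 340]);
translate([266, 178, 18]) cube([18, 441, 340]);


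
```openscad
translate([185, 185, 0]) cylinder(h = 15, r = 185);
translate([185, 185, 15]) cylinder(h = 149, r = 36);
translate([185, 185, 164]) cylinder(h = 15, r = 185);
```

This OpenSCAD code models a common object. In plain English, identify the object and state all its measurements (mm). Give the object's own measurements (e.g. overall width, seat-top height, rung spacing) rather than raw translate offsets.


A spool: two coaxial disc flanges of radius 185 mm and thickness 15 mm, joined by a core cylinder of radius 36 mm and height 149 mm. The lower flange rests on z = 0 and the three cylinders share a vertical axis.


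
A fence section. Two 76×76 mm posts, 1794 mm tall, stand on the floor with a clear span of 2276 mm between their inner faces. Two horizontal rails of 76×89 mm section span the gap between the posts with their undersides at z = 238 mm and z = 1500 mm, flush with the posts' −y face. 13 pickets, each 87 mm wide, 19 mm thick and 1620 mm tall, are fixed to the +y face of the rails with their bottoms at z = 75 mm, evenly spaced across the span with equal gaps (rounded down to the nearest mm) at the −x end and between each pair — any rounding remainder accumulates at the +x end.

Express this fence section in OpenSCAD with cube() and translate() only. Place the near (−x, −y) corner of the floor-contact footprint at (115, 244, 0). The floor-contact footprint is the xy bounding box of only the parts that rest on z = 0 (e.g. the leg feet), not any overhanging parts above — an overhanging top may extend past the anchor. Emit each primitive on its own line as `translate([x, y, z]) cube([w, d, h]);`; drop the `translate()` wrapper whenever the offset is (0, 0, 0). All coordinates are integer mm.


translate([115, 244, 0]) cube([76, 76, 1794]);
translate([2467, 244, 0]) cube([76, 76, 1794]);
translate([191, 244, 238]) cube([2276, 76, 89]);
translate([191, 244, 1500]) cube([2276, 76, 89]);
translate([272, 320, 75]) cube([87, 19, 1620]);
translate([440, 320, 75]) cube([87, 19, 1620]);
translate([608, 320, 75]) cube([87, 19, 1620]);
translate([776, 320, 75]) cube([87, 19, 1620]);
translate([944, 320, 75]) cube([87, 19, 1620]);
translate([1112, 320, 75]) cube([87, 19, 1620]);
translate([1280, 320, 75]) cube([87, 19, 1620]);
translate([1448, 320, 75]) cube([87, 19, 1620]);
translate([1616, 320, 75]) cube([87, 19, 1620]);
translate([1784, 320, 75]) cube([87, 19, 1620]);
translate([1952, 320, 75]) cube([87, 19, 1620]);
translate([2120, 320, 75]) cube([87, 19, 1620]);
translate([2288, 320, 75]) cube([87, 19, 1620]);


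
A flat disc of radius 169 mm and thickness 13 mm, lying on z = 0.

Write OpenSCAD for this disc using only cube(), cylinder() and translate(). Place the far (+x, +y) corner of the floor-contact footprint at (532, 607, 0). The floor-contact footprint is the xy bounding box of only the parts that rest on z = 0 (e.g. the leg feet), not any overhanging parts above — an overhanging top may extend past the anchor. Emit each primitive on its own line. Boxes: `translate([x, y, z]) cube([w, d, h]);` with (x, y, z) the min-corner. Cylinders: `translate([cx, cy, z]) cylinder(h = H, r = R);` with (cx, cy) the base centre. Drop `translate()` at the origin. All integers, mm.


translate([363, 438, 0]) cylinder(h = 13, r = 169);


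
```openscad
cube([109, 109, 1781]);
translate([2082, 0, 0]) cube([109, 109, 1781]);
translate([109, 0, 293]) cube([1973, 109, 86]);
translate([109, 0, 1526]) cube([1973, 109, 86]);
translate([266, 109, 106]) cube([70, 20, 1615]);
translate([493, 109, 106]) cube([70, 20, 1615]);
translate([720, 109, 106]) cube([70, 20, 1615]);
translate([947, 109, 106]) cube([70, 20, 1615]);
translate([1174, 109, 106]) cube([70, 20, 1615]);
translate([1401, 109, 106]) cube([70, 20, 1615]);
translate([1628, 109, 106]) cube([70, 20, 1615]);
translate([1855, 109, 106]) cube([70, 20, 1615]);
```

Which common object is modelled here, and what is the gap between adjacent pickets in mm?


A fence section. The picket gap is 157 mm.

Two posts, two rails, 8 pickets — a fence section. Span 1973 mm holds 8 pickets of 70 mm with 9 equal gaps: ⌊(1973 − 8·70) / 9⌋ = 157 mm.


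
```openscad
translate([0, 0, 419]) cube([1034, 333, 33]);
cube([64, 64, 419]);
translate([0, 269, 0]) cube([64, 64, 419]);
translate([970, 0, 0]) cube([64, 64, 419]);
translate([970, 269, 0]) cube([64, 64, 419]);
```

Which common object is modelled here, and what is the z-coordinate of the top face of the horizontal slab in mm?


A bench. The seat-top height is 452 mm.

A long slab on four corner posts — a bench. The slab sits at z = 419 with thickness 33, so the top is 419 + 33 = 452 mm.


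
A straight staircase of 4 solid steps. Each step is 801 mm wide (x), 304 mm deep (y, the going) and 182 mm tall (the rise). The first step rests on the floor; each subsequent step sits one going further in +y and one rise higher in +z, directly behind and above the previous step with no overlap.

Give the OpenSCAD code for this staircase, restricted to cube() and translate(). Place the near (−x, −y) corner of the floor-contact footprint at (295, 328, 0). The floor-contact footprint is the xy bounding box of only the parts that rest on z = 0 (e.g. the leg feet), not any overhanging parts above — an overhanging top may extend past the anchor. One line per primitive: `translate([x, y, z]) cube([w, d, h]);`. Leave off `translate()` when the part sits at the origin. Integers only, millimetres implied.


translate([295, 328, 0]) cube([801, 304, 182]);
translate([295, 632, 182]) cube([801, 304, 182]);
translate([295, 936, 364]) cube([801, 304, 182]);
translate([295, 1240, 546]) cube([801, 304, 182]);


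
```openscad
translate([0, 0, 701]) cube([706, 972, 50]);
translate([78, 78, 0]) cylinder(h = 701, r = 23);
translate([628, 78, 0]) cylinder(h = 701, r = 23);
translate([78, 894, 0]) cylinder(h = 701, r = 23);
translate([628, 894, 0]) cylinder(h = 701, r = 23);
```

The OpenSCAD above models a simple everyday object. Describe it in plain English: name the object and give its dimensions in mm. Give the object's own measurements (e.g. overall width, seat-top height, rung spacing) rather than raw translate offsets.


A table: top 706 mm (x) × 972 mm (y), 50 mm thick, upper face at z = 751 mm, on four round legs of 46 mm diameter, each leg's bounding box inset 55 mm from the nearest pair of top edges from z = 0 to the bottom of the top.


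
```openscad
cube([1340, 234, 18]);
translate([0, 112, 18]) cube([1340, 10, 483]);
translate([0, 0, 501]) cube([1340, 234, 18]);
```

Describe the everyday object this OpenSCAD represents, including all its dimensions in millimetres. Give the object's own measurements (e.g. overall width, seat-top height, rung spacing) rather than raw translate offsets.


An I-beam lying along x, 1340 mm long. Overall section height 519 mm. Two flanges 234 mm wide (y) and 18 mm thick, one on the floor and one at the top; a web 10 mm thick runs between them, centred on the flange width.


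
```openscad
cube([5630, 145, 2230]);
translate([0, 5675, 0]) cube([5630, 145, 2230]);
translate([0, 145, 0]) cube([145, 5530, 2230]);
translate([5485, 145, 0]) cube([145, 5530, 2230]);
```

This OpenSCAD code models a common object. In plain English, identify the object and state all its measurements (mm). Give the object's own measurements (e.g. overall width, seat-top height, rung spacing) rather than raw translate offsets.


The wall frame of a small rectangular building: four walls, each 2230 mm tall and 145 mm thick, enclosing a footprint 5630 mm (x) by 5820 mm (y) outside-to-outside, with no floor or roof. The front and back walls (the −y and +y sides) span the full width; the two side walls fit between them.


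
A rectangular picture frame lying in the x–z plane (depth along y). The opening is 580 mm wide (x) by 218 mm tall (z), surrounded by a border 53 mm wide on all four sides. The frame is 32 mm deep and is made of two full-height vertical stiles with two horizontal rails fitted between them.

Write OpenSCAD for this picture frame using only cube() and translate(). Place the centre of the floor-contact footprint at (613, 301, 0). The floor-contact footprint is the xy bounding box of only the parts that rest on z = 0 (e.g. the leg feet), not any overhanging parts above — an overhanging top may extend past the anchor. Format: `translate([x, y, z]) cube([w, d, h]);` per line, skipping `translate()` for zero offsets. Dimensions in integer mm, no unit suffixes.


translate([270, 285, 0]) cube([53, 32, 324]);
translate([903, 285, 0]) cube([53, 32, 324]);
translate([323, 285, 0]) cube([580, 32, 53]);
translate([323, 285, 271]) cube([580, 32, 53]);


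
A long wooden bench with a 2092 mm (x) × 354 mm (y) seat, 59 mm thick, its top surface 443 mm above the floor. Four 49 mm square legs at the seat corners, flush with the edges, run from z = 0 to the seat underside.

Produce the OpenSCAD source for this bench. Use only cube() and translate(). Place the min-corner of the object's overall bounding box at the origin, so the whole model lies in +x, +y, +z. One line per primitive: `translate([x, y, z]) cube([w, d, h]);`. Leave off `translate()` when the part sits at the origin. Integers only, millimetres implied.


// leg_h = 443 − 59 = 384
translate([0, 0, 384]) cube([2092, 354, 59]);
cube([49, 49, 384]);
translate([0, 305, 0]) cube([49, 49, 384]);
translate([2043, 0, 0]) cube([49, 49, 384]);
translate([2043, 305, 0]) cube([49, 49, 384]);


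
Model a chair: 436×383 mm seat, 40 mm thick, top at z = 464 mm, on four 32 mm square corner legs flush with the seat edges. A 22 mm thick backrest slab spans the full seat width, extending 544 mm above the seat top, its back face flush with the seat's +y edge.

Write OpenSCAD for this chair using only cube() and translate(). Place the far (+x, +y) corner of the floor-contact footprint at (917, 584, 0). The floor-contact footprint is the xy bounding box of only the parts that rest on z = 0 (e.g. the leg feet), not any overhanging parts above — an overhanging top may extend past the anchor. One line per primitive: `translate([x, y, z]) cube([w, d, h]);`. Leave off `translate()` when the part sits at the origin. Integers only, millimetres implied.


translate([481, 201, 424]) cube([436, 383, 40]);
translate([481, 201, 0]) cube([32, 32, 424]);
translate([885, 201, 0]) cube([32, 32, 424]);
translate([481, 552, 0]) cube([32, 32, 424]);
translate([885, 552, 0]) cube([32, 32, 424]);
translate([481, 562, 464]) cube([436, 22, 544]);


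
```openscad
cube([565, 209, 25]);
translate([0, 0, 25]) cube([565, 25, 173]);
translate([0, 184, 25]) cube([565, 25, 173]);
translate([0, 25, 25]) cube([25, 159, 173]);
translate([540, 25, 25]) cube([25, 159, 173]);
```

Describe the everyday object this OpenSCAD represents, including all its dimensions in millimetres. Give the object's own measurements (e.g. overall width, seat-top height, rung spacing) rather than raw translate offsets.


An open-topped rectangular box: outside dimensions 565×209×198 mm, with a uniform wall and base thickness of 25 mm. The base is a full 565×209 slab on the floor; four walls sit on top of the base. The front and back walls (the −y and +y sides) span the full width; the two side walls fit between them.


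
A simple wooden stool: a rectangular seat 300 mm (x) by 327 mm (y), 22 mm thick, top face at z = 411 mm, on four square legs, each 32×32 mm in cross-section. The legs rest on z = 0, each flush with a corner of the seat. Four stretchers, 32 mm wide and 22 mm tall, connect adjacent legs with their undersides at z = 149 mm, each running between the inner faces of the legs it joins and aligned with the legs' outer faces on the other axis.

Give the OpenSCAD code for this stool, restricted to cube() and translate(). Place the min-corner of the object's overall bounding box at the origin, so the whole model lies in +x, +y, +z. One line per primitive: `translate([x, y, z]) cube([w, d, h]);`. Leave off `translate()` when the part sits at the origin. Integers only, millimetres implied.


// leg_h = 411 - 22 = 389
// stretcher span = 300 - 2*32 = 236
translate([0, 0, 389]) cube([300, 327, 22]);
cube([32, 32, 389]);
translate([268, 0, 0]) cube([32, 32, 389]);
translate([0, 295, 0]) cube([32, 32, 389]);
translate([268, 295, 0]) cube([32, 32, 389]);
translate([32, 0, 149]) cube([236, 32, 22]);
translate([32, 295, 149]) cube([236, 32, 22]);
translate([0, 32, 149]) cube([32, 263, 22]);
translate([268, 32, 149]) cube([32, 263, 22]);


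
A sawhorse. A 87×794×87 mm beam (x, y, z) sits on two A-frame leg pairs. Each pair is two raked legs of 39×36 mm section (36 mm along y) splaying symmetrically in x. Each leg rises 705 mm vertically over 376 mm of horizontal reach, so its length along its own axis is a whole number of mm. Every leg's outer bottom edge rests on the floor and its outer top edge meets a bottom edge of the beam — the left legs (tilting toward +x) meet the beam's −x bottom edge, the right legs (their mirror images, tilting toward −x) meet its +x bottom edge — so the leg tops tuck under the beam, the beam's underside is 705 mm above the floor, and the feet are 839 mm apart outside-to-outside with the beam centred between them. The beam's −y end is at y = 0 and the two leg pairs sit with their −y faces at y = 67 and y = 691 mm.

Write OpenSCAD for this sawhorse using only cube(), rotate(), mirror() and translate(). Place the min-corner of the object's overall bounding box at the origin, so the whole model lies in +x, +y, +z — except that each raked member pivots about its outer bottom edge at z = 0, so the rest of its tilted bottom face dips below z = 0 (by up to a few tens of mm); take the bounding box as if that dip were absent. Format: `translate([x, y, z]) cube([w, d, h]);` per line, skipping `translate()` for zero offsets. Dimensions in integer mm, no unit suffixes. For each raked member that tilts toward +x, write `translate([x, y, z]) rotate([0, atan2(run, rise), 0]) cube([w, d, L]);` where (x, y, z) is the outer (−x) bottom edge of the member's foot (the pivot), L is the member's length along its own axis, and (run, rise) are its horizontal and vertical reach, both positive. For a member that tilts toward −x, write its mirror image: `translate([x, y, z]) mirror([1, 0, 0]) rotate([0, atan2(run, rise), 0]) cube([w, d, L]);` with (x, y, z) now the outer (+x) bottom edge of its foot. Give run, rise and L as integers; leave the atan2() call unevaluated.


translate([376, 0, 705]) cube([87, 794, 87]);
translate([0, 67, 0]) rotate([0, atan2(376, 705), 0]) cube([39, 36, 799]);
translate([839, 67, 0]) mirror([1, 0, 0]) rotate([0, atan2(376, 705), 0]) cube([39, 36, 799]);
translate([0, 691, 0]) rotate([0, atan2(376, 705), 0]) cube([39, 36, 799]);
translate([839, 691, 0]) mirror([1, 0, 0]) rotate([0, atan2(376, 705), 0]) cube([39, 36, 799]);


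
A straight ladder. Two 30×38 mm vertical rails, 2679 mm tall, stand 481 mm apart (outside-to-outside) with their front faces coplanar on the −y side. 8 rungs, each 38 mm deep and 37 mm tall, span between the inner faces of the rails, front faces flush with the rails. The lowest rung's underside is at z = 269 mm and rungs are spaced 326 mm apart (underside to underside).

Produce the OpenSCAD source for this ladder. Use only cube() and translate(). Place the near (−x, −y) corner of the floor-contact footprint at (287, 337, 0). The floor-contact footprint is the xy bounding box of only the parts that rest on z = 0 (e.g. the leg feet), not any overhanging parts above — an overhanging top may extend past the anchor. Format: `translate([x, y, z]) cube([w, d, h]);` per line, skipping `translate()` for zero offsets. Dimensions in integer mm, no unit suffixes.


translate([287, 337, 0]) cube([30, 38, 2679]);
translate([738, 337, 0]) cube([30, 38, 2679]);
translate([317, 337, 269]) cube([421, 38, 37]);
translate([317, 337, 595]) cube([421, 38, 37]);
translate([317, 337, 921]) cube([421, 38, 37]);
translate([317, 337, 1247]) cube([421, 38, 37]);
translate([317, 337, 1573]) cube([421, 38, 37]);
translate([317, 337, 1899]) cube([421, 38, 37]);
translate([317, 337, 2225]) cube([421, 38, 37]);
translate([317, 337, 2551]) cube([421, 38, 37]);


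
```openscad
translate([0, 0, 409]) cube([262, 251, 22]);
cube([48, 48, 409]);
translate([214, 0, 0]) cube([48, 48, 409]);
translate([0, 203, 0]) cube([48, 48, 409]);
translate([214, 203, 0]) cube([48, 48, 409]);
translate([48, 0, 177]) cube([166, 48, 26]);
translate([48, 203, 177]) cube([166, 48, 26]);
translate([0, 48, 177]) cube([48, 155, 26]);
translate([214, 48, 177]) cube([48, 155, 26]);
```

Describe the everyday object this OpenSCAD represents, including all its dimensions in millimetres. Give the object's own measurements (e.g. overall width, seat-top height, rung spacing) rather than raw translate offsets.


A simple wooden stool: a rectangular seat 262 mm (x) by 251 mm (y), 22 mm thick, top face at z = 431 mm, on four square legs, each 48×48 mm in cross-section. The legs rest on z = 0, each flush with a corner of the seat. Four stretchers, 48 mm wide and 26 mm tall, connect adjacent legs with their undersides at z = 177 mm, each running between the inner faces of the legs it joins and aligned with the legs' outer faces on the other axis.


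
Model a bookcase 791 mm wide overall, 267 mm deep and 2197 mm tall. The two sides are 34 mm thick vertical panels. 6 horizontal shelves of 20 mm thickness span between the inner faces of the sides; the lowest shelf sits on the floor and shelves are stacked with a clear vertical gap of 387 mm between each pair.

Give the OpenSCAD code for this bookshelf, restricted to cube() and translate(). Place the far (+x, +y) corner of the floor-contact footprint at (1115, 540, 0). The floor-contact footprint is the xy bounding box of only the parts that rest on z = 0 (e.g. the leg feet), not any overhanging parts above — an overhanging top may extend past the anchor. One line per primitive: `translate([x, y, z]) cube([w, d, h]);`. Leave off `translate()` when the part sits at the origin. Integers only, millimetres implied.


translate([324, 273, 0]) cube([34, 267, 2197]);
translate([1081, 273, 0]) cube([34, 267, 2197]);
translate([358, 273, 0]) cube([723, 267, 20]);
translate([358, 273, 407]) cube([723, 267, 20]);
translate([358, 273, 814]) cube([723, 267, 20]);
translate([358, 273, 1221]) cube([723, 267, 20]);
translate([358, 273, 1628]) cube([723, 267, 20]);
translate([358, 273, 2035]) cube([723, 267, 20]);


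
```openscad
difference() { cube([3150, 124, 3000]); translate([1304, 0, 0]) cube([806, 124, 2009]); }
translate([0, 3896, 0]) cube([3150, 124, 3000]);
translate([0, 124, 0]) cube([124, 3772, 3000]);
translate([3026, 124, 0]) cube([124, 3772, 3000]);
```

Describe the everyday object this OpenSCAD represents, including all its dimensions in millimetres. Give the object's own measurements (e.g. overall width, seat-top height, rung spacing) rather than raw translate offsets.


A single room: four walls, each 3000 mm tall and 124 mm thick, enclosing an outside footprint 3150×4020 mm (x × y), no floor or roof. The front and back walls (−y and +y sides) run the full x-width; the side walls fit between their inner faces. A door opening 806 mm wide and 2009 mm tall is cut through the front wall from the floor up, its −x edge 1304 mm from the wall's −x end.


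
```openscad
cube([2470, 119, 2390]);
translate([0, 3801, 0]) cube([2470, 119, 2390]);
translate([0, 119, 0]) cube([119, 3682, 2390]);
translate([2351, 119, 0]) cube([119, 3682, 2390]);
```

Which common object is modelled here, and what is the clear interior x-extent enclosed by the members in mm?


A house (or room) frame. The interior width is 2232 mm.

Four 2390 mm walls enclosing a rectangle with no floor or roof — a room or house frame. Outside width is 2470 mm and wall thickness is 119 mm, so the interior width is 2470 − 2 × 119 = 2232 mm.


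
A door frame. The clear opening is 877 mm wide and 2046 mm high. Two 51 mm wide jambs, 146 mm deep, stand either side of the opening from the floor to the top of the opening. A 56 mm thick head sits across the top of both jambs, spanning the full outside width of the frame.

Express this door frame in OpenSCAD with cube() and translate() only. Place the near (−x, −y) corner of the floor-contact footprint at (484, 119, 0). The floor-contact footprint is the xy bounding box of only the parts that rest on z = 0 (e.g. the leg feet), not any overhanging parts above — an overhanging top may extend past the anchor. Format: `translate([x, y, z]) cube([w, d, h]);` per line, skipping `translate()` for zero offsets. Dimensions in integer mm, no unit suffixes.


translate([484, 119, 0]) cube([51, 146, 2046]);
translate([1412, 119, 0]) cube([51, 146, 2046]);
translate([484, 119, 2046]) cube([979, 146, 56]);


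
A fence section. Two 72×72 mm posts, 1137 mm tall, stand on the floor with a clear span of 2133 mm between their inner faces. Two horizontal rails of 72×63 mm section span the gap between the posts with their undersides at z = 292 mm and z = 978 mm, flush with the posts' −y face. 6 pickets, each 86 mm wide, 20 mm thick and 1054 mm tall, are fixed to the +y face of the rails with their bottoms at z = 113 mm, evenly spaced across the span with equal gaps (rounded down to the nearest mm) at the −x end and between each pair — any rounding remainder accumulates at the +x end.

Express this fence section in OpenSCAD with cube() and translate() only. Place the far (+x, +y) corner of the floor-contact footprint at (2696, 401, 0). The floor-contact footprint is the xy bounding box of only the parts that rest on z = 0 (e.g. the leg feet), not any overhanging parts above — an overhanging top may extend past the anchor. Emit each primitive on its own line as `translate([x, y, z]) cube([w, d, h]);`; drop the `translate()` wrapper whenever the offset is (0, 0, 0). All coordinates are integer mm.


translate([419, 329, 0]) cube([72, 72, 1137]);
translate([2624, 329, 0]) cube([72, 72, 1137]);
translate([491, 329, 292]) cube([2133, 72, 63]);
translate([491, 329, 978]) cube([2133, 72, 63]);
translate([722, 401, 113]) cube([86, 20, 1054]);
translate([1039, 401, 113]) cube([86, 20, 1054]);
translate([1356, 401, 113]) cube([86, 20, 1054]);
translate([1673, 401, 113]) cube([86, 20, 1054]);
translate([1990, 401, 113]) cube([86, 20, 1054]);
translate([2307, 401, 113]) cube([86, 20, 1054]);


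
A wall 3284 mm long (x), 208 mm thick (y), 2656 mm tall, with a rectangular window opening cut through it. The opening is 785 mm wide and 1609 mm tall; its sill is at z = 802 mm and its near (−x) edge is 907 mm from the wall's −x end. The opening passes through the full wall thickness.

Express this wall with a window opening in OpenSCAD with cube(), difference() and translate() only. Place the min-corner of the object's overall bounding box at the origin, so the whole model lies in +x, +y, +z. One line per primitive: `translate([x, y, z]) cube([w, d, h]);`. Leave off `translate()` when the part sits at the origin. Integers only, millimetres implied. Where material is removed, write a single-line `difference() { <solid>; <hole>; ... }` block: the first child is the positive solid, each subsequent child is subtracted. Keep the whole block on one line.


difference() { cube([3284, 208, 2656]); translate([907, 0, 802]) cube([785, 208, 1609]); }


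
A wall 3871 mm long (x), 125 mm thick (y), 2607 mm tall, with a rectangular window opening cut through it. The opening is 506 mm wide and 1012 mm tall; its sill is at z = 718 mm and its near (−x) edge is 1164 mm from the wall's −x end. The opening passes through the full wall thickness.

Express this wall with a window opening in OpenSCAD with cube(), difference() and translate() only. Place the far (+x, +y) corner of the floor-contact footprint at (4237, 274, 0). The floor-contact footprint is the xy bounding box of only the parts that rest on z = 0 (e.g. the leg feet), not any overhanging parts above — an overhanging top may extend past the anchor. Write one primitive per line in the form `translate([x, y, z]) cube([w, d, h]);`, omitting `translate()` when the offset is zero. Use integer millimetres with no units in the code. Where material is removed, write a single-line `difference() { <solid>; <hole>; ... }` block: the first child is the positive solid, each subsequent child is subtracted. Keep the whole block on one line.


difference() { translate([366, 149, 0]) cube([3871, 125, 2607]); translate([1530, 149, 718]) cube([506, 125, 1012]); }
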